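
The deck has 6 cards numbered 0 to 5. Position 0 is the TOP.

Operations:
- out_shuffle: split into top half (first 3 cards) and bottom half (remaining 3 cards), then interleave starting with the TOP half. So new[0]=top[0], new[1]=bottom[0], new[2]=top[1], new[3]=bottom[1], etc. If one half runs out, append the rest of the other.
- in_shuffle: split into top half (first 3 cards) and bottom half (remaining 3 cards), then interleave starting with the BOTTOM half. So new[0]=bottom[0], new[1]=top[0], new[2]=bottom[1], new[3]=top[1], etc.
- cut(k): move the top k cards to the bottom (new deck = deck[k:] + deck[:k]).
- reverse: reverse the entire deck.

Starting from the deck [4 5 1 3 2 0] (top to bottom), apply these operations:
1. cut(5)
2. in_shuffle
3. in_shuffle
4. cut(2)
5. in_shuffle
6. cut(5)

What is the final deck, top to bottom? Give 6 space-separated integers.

Answer: 5 3 2 4 0 1

Derivation:
After op 1 (cut(5)): [0 4 5 1 3 2]
After op 2 (in_shuffle): [1 0 3 4 2 5]
After op 3 (in_shuffle): [4 1 2 0 5 3]
After op 4 (cut(2)): [2 0 5 3 4 1]
After op 5 (in_shuffle): [3 2 4 0 1 5]
After op 6 (cut(5)): [5 3 2 4 0 1]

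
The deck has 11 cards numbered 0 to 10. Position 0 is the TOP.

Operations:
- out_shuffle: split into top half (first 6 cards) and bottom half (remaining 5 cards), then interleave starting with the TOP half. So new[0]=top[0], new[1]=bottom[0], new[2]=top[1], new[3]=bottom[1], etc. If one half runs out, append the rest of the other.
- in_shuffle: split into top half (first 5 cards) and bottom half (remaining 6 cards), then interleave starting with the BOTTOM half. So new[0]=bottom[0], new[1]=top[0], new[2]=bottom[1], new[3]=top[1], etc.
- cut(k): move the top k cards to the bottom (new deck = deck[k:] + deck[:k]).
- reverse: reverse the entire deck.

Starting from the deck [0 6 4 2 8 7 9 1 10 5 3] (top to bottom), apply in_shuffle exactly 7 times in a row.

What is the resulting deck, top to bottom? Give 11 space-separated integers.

After op 1 (in_shuffle): [7 0 9 6 1 4 10 2 5 8 3]
After op 2 (in_shuffle): [4 7 10 0 2 9 5 6 8 1 3]
After op 3 (in_shuffle): [9 4 5 7 6 10 8 0 1 2 3]
After op 4 (in_shuffle): [10 9 8 4 0 5 1 7 2 6 3]
After op 5 (in_shuffle): [5 10 1 9 7 8 2 4 6 0 3]
After op 6 (in_shuffle): [8 5 2 10 4 1 6 9 0 7 3]
After op 7 (in_shuffle): [1 8 6 5 9 2 0 10 7 4 3]

Answer: 1 8 6 5 9 2 0 10 7 4 3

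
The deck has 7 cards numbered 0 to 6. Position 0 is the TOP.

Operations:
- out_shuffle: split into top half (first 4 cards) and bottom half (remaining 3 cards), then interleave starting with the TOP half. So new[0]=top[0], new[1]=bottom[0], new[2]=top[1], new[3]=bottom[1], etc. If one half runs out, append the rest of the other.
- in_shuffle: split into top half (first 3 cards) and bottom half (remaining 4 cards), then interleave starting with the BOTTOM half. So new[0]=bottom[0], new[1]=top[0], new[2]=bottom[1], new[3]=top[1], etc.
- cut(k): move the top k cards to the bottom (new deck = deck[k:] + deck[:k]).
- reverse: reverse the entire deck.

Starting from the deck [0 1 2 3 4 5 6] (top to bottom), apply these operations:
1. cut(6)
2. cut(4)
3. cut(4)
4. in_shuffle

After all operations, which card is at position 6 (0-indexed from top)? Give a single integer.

Answer: 6

Derivation:
After op 1 (cut(6)): [6 0 1 2 3 4 5]
After op 2 (cut(4)): [3 4 5 6 0 1 2]
After op 3 (cut(4)): [0 1 2 3 4 5 6]
After op 4 (in_shuffle): [3 0 4 1 5 2 6]
Position 6: card 6.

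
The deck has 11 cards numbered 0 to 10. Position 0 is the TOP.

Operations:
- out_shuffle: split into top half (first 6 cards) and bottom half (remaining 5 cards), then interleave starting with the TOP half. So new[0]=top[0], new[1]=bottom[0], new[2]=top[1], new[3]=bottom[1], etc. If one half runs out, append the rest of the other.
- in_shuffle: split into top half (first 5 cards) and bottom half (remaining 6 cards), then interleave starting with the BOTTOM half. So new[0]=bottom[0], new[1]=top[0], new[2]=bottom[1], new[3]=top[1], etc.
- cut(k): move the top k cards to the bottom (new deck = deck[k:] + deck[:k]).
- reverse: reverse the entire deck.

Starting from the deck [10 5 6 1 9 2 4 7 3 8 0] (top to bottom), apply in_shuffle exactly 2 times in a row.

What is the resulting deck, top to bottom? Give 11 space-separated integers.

Answer: 6 2 3 10 1 4 8 5 9 7 0

Derivation:
After op 1 (in_shuffle): [2 10 4 5 7 6 3 1 8 9 0]
After op 2 (in_shuffle): [6 2 3 10 1 4 8 5 9 7 0]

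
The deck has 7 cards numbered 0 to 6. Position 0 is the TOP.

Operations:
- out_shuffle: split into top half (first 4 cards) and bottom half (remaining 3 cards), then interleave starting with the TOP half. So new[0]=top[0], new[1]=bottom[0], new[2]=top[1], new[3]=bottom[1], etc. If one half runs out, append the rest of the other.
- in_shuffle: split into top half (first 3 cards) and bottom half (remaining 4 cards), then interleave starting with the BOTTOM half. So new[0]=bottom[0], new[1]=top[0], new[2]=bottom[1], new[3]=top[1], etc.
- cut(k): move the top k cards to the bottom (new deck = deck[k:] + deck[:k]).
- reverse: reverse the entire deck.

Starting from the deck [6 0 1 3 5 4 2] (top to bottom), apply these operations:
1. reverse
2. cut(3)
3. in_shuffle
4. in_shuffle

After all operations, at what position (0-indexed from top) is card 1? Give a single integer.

After op 1 (reverse): [2 4 5 3 1 0 6]
After op 2 (cut(3)): [3 1 0 6 2 4 5]
After op 3 (in_shuffle): [6 3 2 1 4 0 5]
After op 4 (in_shuffle): [1 6 4 3 0 2 5]
Card 1 is at position 0.

Answer: 0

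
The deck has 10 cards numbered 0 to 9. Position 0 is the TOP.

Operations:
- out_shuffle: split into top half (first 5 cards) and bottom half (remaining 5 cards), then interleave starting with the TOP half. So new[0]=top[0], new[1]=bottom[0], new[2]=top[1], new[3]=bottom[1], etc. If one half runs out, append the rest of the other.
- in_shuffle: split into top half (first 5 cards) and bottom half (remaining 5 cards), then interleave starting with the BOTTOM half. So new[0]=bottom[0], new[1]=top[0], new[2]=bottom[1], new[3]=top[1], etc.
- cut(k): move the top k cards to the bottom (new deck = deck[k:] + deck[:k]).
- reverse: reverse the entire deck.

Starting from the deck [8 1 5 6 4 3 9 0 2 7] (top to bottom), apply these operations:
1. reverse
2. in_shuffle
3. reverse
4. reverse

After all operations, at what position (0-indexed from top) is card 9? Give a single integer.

After op 1 (reverse): [7 2 0 9 3 4 6 5 1 8]
After op 2 (in_shuffle): [4 7 6 2 5 0 1 9 8 3]
After op 3 (reverse): [3 8 9 1 0 5 2 6 7 4]
After op 4 (reverse): [4 7 6 2 5 0 1 9 8 3]
Card 9 is at position 7.

Answer: 7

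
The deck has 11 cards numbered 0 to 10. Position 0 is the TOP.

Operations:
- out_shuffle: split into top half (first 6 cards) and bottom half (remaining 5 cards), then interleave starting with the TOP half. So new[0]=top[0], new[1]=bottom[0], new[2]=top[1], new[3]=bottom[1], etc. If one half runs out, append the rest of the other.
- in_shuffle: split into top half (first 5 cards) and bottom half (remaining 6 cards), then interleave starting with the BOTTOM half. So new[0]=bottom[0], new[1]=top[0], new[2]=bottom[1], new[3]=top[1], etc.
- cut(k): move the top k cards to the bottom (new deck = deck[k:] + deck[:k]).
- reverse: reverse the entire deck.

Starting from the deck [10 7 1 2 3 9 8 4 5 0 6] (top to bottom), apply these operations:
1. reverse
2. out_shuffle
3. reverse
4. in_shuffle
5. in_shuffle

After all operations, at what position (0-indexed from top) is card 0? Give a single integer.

After op 1 (reverse): [6 0 5 4 8 9 3 2 1 7 10]
After op 2 (out_shuffle): [6 3 0 2 5 1 4 7 8 10 9]
After op 3 (reverse): [9 10 8 7 4 1 5 2 0 3 6]
After op 4 (in_shuffle): [1 9 5 10 2 8 0 7 3 4 6]
After op 5 (in_shuffle): [8 1 0 9 7 5 3 10 4 2 6]
Card 0 is at position 2.

Answer: 2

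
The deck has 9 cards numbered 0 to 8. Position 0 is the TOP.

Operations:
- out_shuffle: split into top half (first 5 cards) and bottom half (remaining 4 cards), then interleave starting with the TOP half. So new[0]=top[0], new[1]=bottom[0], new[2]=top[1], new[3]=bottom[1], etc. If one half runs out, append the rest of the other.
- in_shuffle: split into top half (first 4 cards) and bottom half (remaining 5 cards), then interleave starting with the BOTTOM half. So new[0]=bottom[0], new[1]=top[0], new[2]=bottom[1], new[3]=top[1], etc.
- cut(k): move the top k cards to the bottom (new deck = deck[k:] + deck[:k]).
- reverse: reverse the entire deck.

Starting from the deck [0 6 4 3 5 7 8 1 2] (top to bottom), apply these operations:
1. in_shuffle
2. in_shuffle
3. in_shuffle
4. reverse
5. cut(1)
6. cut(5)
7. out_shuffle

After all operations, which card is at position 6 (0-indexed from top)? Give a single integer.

After op 1 (in_shuffle): [5 0 7 6 8 4 1 3 2]
After op 2 (in_shuffle): [8 5 4 0 1 7 3 6 2]
After op 3 (in_shuffle): [1 8 7 5 3 4 6 0 2]
After op 4 (reverse): [2 0 6 4 3 5 7 8 1]
After op 5 (cut(1)): [0 6 4 3 5 7 8 1 2]
After op 6 (cut(5)): [7 8 1 2 0 6 4 3 5]
After op 7 (out_shuffle): [7 6 8 4 1 3 2 5 0]
Position 6: card 2.

Answer: 2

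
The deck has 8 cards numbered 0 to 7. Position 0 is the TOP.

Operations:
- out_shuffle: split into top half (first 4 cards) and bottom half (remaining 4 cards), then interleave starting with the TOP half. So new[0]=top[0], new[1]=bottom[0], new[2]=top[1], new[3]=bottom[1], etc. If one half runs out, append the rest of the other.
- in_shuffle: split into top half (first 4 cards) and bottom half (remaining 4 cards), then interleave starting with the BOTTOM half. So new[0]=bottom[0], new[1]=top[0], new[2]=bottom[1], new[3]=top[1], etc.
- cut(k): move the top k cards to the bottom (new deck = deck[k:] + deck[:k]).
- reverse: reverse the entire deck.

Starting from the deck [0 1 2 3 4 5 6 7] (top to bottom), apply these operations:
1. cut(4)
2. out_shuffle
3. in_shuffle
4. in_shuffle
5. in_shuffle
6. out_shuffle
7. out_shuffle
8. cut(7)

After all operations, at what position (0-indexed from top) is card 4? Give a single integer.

Answer: 0

Derivation:
After op 1 (cut(4)): [4 5 6 7 0 1 2 3]
After op 2 (out_shuffle): [4 0 5 1 6 2 7 3]
After op 3 (in_shuffle): [6 4 2 0 7 5 3 1]
After op 4 (in_shuffle): [7 6 5 4 3 2 1 0]
After op 5 (in_shuffle): [3 7 2 6 1 5 0 4]
After op 6 (out_shuffle): [3 1 7 5 2 0 6 4]
After op 7 (out_shuffle): [3 2 1 0 7 6 5 4]
After op 8 (cut(7)): [4 3 2 1 0 7 6 5]
Card 4 is at position 0.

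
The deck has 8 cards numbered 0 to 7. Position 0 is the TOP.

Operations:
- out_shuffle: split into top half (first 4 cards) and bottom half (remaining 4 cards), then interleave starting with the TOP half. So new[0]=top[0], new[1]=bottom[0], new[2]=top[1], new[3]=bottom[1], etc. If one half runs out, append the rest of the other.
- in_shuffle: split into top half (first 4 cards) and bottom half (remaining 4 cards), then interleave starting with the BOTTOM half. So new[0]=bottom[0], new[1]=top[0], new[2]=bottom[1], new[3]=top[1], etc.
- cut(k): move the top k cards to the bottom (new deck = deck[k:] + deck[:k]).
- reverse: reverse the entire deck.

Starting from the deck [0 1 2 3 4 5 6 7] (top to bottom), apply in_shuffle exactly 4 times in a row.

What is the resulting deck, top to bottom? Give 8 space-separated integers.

After op 1 (in_shuffle): [4 0 5 1 6 2 7 3]
After op 2 (in_shuffle): [6 4 2 0 7 5 3 1]
After op 3 (in_shuffle): [7 6 5 4 3 2 1 0]
After op 4 (in_shuffle): [3 7 2 6 1 5 0 4]

Answer: 3 7 2 6 1 5 0 4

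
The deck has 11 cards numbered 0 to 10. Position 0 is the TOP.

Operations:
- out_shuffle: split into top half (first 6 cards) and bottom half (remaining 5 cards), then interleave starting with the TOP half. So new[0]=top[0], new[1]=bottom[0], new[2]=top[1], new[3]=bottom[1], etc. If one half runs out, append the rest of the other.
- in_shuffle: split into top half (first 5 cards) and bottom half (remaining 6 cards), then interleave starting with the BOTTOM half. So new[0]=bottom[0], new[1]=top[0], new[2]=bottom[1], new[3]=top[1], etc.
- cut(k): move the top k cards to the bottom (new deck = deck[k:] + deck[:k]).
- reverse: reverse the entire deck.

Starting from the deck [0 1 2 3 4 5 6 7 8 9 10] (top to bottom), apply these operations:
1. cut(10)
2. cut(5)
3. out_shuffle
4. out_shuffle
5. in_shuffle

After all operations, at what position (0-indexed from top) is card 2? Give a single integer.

Answer: 7

Derivation:
After op 1 (cut(10)): [10 0 1 2 3 4 5 6 7 8 9]
After op 2 (cut(5)): [4 5 6 7 8 9 10 0 1 2 3]
After op 3 (out_shuffle): [4 10 5 0 6 1 7 2 8 3 9]
After op 4 (out_shuffle): [4 7 10 2 5 8 0 3 6 9 1]
After op 5 (in_shuffle): [8 4 0 7 3 10 6 2 9 5 1]
Card 2 is at position 7.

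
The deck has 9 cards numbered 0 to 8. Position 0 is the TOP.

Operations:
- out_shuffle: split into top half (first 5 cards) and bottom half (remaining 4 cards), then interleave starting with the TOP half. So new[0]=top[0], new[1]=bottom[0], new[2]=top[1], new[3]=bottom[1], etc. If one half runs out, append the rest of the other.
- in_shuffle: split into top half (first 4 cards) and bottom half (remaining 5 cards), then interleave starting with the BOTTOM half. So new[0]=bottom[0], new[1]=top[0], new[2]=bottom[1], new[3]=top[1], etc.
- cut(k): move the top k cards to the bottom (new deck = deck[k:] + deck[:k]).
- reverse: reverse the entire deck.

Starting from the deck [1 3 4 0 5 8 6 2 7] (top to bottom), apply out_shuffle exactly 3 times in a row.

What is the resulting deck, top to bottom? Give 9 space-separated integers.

Answer: 1 7 2 6 8 5 0 4 3

Derivation:
After op 1 (out_shuffle): [1 8 3 6 4 2 0 7 5]
After op 2 (out_shuffle): [1 2 8 0 3 7 6 5 4]
After op 3 (out_shuffle): [1 7 2 6 8 5 0 4 3]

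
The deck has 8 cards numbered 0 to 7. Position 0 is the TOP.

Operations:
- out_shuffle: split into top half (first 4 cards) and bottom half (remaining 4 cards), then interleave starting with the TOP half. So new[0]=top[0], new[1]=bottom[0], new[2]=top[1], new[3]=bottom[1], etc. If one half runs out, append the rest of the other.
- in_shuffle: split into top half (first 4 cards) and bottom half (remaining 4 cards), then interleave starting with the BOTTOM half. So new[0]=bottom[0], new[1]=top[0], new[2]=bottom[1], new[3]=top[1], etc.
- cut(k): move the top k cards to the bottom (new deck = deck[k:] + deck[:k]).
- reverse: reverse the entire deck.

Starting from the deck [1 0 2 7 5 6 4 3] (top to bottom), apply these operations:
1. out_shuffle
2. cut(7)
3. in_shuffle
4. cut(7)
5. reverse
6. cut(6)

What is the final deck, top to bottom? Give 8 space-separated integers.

After op 1 (out_shuffle): [1 5 0 6 2 4 7 3]
After op 2 (cut(7)): [3 1 5 0 6 2 4 7]
After op 3 (in_shuffle): [6 3 2 1 4 5 7 0]
After op 4 (cut(7)): [0 6 3 2 1 4 5 7]
After op 5 (reverse): [7 5 4 1 2 3 6 0]
After op 6 (cut(6)): [6 0 7 5 4 1 2 3]

Answer: 6 0 7 5 4 1 2 3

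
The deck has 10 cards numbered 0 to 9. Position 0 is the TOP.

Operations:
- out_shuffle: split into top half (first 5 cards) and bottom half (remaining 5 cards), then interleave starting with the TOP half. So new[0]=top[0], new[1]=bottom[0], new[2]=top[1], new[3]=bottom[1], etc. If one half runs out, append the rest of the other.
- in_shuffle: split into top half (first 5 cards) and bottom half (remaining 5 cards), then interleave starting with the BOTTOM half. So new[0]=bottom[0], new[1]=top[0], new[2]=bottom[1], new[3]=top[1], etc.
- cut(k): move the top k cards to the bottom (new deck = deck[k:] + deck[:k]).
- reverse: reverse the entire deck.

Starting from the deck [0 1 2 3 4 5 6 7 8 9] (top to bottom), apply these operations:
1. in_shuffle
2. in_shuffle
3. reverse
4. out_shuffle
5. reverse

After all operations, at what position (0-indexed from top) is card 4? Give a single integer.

Answer: 7

Derivation:
After op 1 (in_shuffle): [5 0 6 1 7 2 8 3 9 4]
After op 2 (in_shuffle): [2 5 8 0 3 6 9 1 4 7]
After op 3 (reverse): [7 4 1 9 6 3 0 8 5 2]
After op 4 (out_shuffle): [7 3 4 0 1 8 9 5 6 2]
After op 5 (reverse): [2 6 5 9 8 1 0 4 3 7]
Card 4 is at position 7.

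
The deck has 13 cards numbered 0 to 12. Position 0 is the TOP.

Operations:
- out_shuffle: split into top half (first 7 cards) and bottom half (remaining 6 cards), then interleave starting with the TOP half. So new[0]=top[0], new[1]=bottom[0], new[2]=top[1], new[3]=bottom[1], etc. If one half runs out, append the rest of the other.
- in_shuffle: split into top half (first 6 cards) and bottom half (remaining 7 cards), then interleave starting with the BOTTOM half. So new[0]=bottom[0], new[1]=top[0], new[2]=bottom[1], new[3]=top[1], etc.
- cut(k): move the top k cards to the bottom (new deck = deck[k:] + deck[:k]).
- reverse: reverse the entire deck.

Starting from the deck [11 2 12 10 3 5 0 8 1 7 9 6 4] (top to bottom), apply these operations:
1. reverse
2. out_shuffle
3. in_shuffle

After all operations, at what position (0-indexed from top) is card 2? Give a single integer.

After op 1 (reverse): [4 6 9 7 1 8 0 5 3 10 12 2 11]
After op 2 (out_shuffle): [4 5 6 3 9 10 7 12 1 2 8 11 0]
After op 3 (in_shuffle): [7 4 12 5 1 6 2 3 8 9 11 10 0]
Card 2 is at position 6.

Answer: 6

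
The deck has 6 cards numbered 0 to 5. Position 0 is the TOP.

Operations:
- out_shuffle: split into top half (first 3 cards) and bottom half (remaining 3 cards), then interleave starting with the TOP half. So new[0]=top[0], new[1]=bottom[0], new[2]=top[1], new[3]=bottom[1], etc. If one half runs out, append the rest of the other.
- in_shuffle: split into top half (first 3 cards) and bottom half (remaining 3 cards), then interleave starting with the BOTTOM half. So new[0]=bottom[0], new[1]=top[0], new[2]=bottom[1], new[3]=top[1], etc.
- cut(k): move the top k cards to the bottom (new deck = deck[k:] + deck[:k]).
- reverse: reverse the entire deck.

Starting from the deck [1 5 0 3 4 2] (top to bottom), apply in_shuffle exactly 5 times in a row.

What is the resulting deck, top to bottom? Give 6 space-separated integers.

Answer: 5 3 2 1 0 4

Derivation:
After op 1 (in_shuffle): [3 1 4 5 2 0]
After op 2 (in_shuffle): [5 3 2 1 0 4]
After op 3 (in_shuffle): [1 5 0 3 4 2]
After op 4 (in_shuffle): [3 1 4 5 2 0]
After op 5 (in_shuffle): [5 3 2 1 0 4]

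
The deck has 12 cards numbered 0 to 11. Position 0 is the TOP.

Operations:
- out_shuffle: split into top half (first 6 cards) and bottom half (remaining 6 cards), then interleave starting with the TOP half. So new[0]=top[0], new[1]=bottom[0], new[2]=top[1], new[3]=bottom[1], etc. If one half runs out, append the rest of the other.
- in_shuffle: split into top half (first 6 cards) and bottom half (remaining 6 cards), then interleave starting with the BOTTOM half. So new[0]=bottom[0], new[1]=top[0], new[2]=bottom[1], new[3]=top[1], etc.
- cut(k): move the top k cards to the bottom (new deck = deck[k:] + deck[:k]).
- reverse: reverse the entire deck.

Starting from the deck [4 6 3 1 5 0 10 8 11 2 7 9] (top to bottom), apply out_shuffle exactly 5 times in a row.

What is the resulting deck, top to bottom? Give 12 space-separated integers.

After op 1 (out_shuffle): [4 10 6 8 3 11 1 2 5 7 0 9]
After op 2 (out_shuffle): [4 1 10 2 6 5 8 7 3 0 11 9]
After op 3 (out_shuffle): [4 8 1 7 10 3 2 0 6 11 5 9]
After op 4 (out_shuffle): [4 2 8 0 1 6 7 11 10 5 3 9]
After op 5 (out_shuffle): [4 7 2 11 8 10 0 5 1 3 6 9]

Answer: 4 7 2 11 8 10 0 5 1 3 6 9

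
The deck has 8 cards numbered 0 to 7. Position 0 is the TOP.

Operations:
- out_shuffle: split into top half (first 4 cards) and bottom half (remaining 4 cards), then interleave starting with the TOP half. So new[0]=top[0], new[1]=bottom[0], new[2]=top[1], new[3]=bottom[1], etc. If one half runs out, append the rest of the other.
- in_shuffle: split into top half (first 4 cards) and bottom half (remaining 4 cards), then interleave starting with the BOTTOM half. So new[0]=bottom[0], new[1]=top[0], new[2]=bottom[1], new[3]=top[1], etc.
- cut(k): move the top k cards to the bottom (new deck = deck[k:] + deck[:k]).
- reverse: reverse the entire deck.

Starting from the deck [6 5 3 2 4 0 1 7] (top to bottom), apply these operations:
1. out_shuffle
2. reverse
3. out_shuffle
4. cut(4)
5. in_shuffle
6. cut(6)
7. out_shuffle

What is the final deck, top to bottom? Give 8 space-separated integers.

Answer: 5 0 6 4 7 2 1 3

Derivation:
After op 1 (out_shuffle): [6 4 5 0 3 1 2 7]
After op 2 (reverse): [7 2 1 3 0 5 4 6]
After op 3 (out_shuffle): [7 0 2 5 1 4 3 6]
After op 4 (cut(4)): [1 4 3 6 7 0 2 5]
After op 5 (in_shuffle): [7 1 0 4 2 3 5 6]
After op 6 (cut(6)): [5 6 7 1 0 4 2 3]
After op 7 (out_shuffle): [5 0 6 4 7 2 1 3]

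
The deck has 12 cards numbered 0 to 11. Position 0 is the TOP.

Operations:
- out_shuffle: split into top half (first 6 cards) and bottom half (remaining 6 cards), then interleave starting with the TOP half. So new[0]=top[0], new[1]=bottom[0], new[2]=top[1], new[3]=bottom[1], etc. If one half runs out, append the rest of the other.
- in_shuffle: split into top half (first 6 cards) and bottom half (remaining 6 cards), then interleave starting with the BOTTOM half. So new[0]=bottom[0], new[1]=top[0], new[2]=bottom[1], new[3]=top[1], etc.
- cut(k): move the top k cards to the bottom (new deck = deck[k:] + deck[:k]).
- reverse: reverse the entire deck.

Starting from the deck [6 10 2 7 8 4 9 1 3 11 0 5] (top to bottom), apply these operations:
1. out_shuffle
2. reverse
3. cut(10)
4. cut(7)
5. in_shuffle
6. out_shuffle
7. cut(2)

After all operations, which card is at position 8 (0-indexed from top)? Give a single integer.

Answer: 2

Derivation:
After op 1 (out_shuffle): [6 9 10 1 2 3 7 11 8 0 4 5]
After op 2 (reverse): [5 4 0 8 11 7 3 2 1 10 9 6]
After op 3 (cut(10)): [9 6 5 4 0 8 11 7 3 2 1 10]
After op 4 (cut(7)): [7 3 2 1 10 9 6 5 4 0 8 11]
After op 5 (in_shuffle): [6 7 5 3 4 2 0 1 8 10 11 9]
After op 6 (out_shuffle): [6 0 7 1 5 8 3 10 4 11 2 9]
After op 7 (cut(2)): [7 1 5 8 3 10 4 11 2 9 6 0]
Position 8: card 2.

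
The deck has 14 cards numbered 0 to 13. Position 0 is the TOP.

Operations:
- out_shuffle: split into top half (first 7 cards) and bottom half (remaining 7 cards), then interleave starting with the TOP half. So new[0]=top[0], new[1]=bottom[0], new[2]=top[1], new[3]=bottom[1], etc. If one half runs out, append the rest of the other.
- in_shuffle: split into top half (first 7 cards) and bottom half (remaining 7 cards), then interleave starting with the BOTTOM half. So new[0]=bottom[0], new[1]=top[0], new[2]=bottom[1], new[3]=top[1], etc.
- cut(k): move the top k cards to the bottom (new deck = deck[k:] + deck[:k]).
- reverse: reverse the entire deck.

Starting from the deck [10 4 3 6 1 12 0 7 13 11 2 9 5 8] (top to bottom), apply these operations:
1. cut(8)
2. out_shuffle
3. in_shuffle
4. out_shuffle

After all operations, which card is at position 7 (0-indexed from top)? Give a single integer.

Answer: 10

Derivation:
After op 1 (cut(8)): [13 11 2 9 5 8 10 4 3 6 1 12 0 7]
After op 2 (out_shuffle): [13 4 11 3 2 6 9 1 5 12 8 0 10 7]
After op 3 (in_shuffle): [1 13 5 4 12 11 8 3 0 2 10 6 7 9]
After op 4 (out_shuffle): [1 3 13 0 5 2 4 10 12 6 11 7 8 9]
Position 7: card 10.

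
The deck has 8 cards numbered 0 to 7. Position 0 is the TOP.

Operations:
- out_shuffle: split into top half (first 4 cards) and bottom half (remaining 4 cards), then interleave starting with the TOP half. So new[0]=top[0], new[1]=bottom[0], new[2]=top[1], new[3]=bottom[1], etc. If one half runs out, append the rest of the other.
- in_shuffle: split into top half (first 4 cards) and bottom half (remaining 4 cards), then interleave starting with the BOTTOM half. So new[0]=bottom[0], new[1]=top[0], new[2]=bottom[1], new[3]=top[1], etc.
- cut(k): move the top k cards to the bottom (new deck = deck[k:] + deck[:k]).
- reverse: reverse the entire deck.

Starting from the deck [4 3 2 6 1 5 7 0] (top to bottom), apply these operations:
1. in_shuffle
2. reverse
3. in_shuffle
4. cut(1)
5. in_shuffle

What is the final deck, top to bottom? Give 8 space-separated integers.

After op 1 (in_shuffle): [1 4 5 3 7 2 0 6]
After op 2 (reverse): [6 0 2 7 3 5 4 1]
After op 3 (in_shuffle): [3 6 5 0 4 2 1 7]
After op 4 (cut(1)): [6 5 0 4 2 1 7 3]
After op 5 (in_shuffle): [2 6 1 5 7 0 3 4]

Answer: 2 6 1 5 7 0 3 4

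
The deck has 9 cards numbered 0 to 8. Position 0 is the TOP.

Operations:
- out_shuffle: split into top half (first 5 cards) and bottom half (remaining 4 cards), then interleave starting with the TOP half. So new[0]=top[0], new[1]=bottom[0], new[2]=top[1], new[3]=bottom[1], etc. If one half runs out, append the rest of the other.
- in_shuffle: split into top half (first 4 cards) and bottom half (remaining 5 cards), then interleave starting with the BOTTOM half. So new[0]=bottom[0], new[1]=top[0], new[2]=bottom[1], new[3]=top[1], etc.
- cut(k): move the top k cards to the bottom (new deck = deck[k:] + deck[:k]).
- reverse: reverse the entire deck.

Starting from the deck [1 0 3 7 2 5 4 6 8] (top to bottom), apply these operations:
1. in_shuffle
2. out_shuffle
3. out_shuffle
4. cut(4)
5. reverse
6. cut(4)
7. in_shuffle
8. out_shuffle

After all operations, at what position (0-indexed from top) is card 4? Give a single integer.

Answer: 6

Derivation:
After op 1 (in_shuffle): [2 1 5 0 4 3 6 7 8]
After op 2 (out_shuffle): [2 3 1 6 5 7 0 8 4]
After op 3 (out_shuffle): [2 7 3 0 1 8 6 4 5]
After op 4 (cut(4)): [1 8 6 4 5 2 7 3 0]
After op 5 (reverse): [0 3 7 2 5 4 6 8 1]
After op 6 (cut(4)): [5 4 6 8 1 0 3 7 2]
After op 7 (in_shuffle): [1 5 0 4 3 6 7 8 2]
After op 8 (out_shuffle): [1 6 5 7 0 8 4 2 3]
Card 4 is at position 6.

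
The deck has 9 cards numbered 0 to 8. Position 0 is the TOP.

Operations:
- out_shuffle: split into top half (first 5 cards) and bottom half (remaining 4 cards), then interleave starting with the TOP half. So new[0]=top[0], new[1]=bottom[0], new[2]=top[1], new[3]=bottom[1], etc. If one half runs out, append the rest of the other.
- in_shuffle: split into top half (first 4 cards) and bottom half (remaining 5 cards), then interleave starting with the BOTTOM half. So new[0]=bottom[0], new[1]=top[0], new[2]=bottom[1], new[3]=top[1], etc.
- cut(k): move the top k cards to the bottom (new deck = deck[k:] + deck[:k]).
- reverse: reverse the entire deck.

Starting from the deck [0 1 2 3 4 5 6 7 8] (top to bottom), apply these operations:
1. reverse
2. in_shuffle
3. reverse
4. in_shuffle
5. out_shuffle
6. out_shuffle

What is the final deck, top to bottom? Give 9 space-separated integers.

Answer: 2 6 1 5 0 4 8 3 7

Derivation:
After op 1 (reverse): [8 7 6 5 4 3 2 1 0]
After op 2 (in_shuffle): [4 8 3 7 2 6 1 5 0]
After op 3 (reverse): [0 5 1 6 2 7 3 8 4]
After op 4 (in_shuffle): [2 0 7 5 3 1 8 6 4]
After op 5 (out_shuffle): [2 1 0 8 7 6 5 4 3]
After op 6 (out_shuffle): [2 6 1 5 0 4 8 3 7]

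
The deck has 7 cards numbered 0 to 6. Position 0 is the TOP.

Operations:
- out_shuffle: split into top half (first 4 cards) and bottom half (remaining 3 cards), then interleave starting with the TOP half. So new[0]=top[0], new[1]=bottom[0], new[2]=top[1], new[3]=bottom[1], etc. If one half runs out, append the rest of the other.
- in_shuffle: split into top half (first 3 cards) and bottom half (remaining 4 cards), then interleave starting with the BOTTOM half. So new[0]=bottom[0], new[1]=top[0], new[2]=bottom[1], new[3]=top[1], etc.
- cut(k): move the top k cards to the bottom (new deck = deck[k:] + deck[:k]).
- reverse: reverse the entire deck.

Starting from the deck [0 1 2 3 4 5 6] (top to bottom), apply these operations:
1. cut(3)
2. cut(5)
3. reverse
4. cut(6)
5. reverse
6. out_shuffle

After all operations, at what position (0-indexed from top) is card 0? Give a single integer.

Answer: 3

Derivation:
After op 1 (cut(3)): [3 4 5 6 0 1 2]
After op 2 (cut(5)): [1 2 3 4 5 6 0]
After op 3 (reverse): [0 6 5 4 3 2 1]
After op 4 (cut(6)): [1 0 6 5 4 3 2]
After op 5 (reverse): [2 3 4 5 6 0 1]
After op 6 (out_shuffle): [2 6 3 0 4 1 5]
Card 0 is at position 3.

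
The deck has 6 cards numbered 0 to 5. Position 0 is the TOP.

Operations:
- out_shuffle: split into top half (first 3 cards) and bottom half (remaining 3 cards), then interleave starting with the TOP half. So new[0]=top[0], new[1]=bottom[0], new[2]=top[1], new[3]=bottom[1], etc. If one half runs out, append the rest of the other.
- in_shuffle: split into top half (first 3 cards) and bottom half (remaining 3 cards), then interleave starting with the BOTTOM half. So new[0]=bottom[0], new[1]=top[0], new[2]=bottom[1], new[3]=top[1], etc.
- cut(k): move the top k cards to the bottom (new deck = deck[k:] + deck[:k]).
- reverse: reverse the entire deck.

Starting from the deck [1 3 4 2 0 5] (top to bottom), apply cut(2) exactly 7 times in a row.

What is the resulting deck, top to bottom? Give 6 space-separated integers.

After op 1 (cut(2)): [4 2 0 5 1 3]
After op 2 (cut(2)): [0 5 1 3 4 2]
After op 3 (cut(2)): [1 3 4 2 0 5]
After op 4 (cut(2)): [4 2 0 5 1 3]
After op 5 (cut(2)): [0 5 1 3 4 2]
After op 6 (cut(2)): [1 3 4 2 0 5]
After op 7 (cut(2)): [4 2 0 5 1 3]

Answer: 4 2 0 5 1 3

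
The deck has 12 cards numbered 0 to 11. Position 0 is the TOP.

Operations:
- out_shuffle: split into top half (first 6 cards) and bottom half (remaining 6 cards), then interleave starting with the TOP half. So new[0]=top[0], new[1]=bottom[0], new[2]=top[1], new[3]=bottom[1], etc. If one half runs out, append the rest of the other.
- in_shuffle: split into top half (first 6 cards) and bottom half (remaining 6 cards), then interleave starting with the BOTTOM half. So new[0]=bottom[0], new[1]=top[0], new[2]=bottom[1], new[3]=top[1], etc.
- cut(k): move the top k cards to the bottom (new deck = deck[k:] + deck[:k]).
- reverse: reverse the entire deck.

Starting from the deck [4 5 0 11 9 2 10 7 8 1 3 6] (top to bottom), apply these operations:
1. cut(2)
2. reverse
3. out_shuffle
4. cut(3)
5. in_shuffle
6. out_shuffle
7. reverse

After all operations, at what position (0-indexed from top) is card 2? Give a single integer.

After op 1 (cut(2)): [0 11 9 2 10 7 8 1 3 6 4 5]
After op 2 (reverse): [5 4 6 3 1 8 7 10 2 9 11 0]
After op 3 (out_shuffle): [5 7 4 10 6 2 3 9 1 11 8 0]
After op 4 (cut(3)): [10 6 2 3 9 1 11 8 0 5 7 4]
After op 5 (in_shuffle): [11 10 8 6 0 2 5 3 7 9 4 1]
After op 6 (out_shuffle): [11 5 10 3 8 7 6 9 0 4 2 1]
After op 7 (reverse): [1 2 4 0 9 6 7 8 3 10 5 11]
Card 2 is at position 1.

Answer: 1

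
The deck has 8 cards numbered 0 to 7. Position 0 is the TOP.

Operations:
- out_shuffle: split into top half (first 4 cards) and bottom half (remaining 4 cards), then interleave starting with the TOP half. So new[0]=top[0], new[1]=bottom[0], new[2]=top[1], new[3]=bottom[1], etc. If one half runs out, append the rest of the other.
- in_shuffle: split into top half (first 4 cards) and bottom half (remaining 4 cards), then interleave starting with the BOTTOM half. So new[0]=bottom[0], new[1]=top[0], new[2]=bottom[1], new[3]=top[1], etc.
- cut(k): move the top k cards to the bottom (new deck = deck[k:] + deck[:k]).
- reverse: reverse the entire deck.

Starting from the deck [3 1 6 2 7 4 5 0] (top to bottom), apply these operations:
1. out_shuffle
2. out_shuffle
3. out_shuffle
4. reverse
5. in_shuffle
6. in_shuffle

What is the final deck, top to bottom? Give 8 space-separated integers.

Answer: 1 2 4 0 3 6 7 5

Derivation:
After op 1 (out_shuffle): [3 7 1 4 6 5 2 0]
After op 2 (out_shuffle): [3 6 7 5 1 2 4 0]
After op 3 (out_shuffle): [3 1 6 2 7 4 5 0]
After op 4 (reverse): [0 5 4 7 2 6 1 3]
After op 5 (in_shuffle): [2 0 6 5 1 4 3 7]
After op 6 (in_shuffle): [1 2 4 0 3 6 7 5]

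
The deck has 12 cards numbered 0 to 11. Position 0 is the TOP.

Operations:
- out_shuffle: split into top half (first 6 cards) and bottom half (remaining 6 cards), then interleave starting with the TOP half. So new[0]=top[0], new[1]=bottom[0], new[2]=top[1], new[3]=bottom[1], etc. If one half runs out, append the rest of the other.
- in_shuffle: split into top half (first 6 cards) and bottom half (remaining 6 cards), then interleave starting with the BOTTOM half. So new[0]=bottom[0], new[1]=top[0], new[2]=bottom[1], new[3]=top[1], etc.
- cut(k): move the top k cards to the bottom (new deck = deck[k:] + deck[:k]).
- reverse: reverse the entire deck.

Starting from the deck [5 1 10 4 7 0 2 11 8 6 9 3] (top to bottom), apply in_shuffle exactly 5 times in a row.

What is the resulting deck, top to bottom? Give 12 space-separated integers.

After op 1 (in_shuffle): [2 5 11 1 8 10 6 4 9 7 3 0]
After op 2 (in_shuffle): [6 2 4 5 9 11 7 1 3 8 0 10]
After op 3 (in_shuffle): [7 6 1 2 3 4 8 5 0 9 10 11]
After op 4 (in_shuffle): [8 7 5 6 0 1 9 2 10 3 11 4]
After op 5 (in_shuffle): [9 8 2 7 10 5 3 6 11 0 4 1]

Answer: 9 8 2 7 10 5 3 6 11 0 4 1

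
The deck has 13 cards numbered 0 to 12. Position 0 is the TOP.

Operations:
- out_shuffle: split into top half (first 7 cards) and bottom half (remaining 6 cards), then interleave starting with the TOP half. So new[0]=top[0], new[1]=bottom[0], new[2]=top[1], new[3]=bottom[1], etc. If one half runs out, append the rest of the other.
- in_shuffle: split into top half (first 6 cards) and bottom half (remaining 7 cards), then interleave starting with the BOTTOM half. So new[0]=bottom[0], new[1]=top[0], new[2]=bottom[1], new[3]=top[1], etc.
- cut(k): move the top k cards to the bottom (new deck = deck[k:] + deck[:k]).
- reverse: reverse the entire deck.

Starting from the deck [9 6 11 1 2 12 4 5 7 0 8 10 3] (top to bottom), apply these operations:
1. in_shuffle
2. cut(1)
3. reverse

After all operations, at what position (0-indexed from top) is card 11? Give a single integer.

After op 1 (in_shuffle): [4 9 5 6 7 11 0 1 8 2 10 12 3]
After op 2 (cut(1)): [9 5 6 7 11 0 1 8 2 10 12 3 4]
After op 3 (reverse): [4 3 12 10 2 8 1 0 11 7 6 5 9]
Card 11 is at position 8.

Answer: 8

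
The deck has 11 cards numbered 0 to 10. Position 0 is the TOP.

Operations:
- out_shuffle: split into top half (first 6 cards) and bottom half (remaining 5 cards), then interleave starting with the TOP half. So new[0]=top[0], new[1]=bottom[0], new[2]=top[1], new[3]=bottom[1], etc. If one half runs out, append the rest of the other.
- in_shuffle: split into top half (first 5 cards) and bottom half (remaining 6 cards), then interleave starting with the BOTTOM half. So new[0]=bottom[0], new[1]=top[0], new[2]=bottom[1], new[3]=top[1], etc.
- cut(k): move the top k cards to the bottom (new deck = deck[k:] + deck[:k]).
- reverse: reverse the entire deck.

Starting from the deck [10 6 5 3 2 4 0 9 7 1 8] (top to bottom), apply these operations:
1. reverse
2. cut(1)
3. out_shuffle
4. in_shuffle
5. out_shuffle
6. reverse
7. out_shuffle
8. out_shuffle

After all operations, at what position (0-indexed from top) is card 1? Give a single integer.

After op 1 (reverse): [8 1 7 9 0 4 2 3 5 6 10]
After op 2 (cut(1)): [1 7 9 0 4 2 3 5 6 10 8]
After op 3 (out_shuffle): [1 3 7 5 9 6 0 10 4 8 2]
After op 4 (in_shuffle): [6 1 0 3 10 7 4 5 8 9 2]
After op 5 (out_shuffle): [6 4 1 5 0 8 3 9 10 2 7]
After op 6 (reverse): [7 2 10 9 3 8 0 5 1 4 6]
After op 7 (out_shuffle): [7 0 2 5 10 1 9 4 3 6 8]
After op 8 (out_shuffle): [7 9 0 4 2 3 5 6 10 8 1]
Card 1 is at position 10.

Answer: 10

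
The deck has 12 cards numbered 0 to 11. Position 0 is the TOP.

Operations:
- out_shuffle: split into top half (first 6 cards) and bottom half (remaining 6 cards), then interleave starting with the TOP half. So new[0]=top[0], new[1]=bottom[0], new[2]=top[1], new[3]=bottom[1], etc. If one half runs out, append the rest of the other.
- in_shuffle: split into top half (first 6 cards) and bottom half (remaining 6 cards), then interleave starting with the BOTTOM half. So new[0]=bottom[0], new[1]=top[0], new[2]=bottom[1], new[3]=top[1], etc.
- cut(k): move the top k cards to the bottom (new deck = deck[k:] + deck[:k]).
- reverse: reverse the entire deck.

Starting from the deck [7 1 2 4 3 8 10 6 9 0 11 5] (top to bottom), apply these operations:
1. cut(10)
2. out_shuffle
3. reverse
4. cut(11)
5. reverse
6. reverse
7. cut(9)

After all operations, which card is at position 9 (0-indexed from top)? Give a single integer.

After op 1 (cut(10)): [11 5 7 1 2 4 3 8 10 6 9 0]
After op 2 (out_shuffle): [11 3 5 8 7 10 1 6 2 9 4 0]
After op 3 (reverse): [0 4 9 2 6 1 10 7 8 5 3 11]
After op 4 (cut(11)): [11 0 4 9 2 6 1 10 7 8 5 3]
After op 5 (reverse): [3 5 8 7 10 1 6 2 9 4 0 11]
After op 6 (reverse): [11 0 4 9 2 6 1 10 7 8 5 3]
After op 7 (cut(9)): [8 5 3 11 0 4 9 2 6 1 10 7]
Position 9: card 1.

Answer: 1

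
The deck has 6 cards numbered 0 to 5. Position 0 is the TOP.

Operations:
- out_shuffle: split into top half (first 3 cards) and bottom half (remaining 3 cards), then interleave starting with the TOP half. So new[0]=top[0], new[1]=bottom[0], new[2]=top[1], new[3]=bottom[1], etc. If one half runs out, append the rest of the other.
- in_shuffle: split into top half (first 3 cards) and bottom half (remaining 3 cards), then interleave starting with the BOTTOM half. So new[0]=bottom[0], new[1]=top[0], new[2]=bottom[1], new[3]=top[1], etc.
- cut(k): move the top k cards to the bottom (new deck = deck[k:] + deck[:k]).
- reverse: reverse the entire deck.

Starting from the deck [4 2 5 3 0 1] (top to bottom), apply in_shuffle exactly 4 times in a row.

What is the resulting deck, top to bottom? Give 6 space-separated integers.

After op 1 (in_shuffle): [3 4 0 2 1 5]
After op 2 (in_shuffle): [2 3 1 4 5 0]
After op 3 (in_shuffle): [4 2 5 3 0 1]
After op 4 (in_shuffle): [3 4 0 2 1 5]

Answer: 3 4 0 2 1 5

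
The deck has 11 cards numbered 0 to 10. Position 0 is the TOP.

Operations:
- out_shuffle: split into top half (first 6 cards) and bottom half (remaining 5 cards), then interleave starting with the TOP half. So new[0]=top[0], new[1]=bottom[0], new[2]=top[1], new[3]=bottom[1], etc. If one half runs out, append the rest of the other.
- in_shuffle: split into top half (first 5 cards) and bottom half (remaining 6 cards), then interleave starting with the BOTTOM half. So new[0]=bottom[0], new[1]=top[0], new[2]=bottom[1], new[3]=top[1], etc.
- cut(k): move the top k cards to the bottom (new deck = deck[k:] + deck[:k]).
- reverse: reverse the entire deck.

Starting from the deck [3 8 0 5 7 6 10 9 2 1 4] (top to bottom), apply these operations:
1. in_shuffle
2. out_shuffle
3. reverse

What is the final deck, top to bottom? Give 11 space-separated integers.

After op 1 (in_shuffle): [6 3 10 8 9 0 2 5 1 7 4]
After op 2 (out_shuffle): [6 2 3 5 10 1 8 7 9 4 0]
After op 3 (reverse): [0 4 9 7 8 1 10 5 3 2 6]

Answer: 0 4 9 7 8 1 10 5 3 2 6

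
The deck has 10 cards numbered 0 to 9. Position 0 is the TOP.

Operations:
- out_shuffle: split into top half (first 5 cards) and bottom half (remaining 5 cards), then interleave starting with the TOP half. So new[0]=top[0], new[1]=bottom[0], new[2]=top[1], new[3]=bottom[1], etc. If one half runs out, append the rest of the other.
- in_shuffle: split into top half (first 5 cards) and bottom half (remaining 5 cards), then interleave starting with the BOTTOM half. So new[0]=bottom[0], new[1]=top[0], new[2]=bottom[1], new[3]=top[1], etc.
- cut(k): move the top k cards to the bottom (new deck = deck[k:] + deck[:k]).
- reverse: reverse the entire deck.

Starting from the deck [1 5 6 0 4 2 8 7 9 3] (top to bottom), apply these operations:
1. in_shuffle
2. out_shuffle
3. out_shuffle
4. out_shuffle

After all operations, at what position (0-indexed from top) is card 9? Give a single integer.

After op 1 (in_shuffle): [2 1 8 5 7 6 9 0 3 4]
After op 2 (out_shuffle): [2 6 1 9 8 0 5 3 7 4]
After op 3 (out_shuffle): [2 0 6 5 1 3 9 7 8 4]
After op 4 (out_shuffle): [2 3 0 9 6 7 5 8 1 4]
Card 9 is at position 3.

Answer: 3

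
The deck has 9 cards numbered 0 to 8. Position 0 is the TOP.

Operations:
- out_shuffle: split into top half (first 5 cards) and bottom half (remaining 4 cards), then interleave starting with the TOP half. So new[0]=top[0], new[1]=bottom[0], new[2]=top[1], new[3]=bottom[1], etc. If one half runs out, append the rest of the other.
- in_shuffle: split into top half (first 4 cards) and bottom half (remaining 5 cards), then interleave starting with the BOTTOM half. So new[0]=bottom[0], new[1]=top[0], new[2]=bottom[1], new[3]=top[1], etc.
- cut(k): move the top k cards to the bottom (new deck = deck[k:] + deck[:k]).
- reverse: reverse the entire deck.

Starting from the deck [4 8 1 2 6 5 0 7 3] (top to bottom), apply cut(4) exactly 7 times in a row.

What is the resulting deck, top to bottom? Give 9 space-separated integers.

After op 1 (cut(4)): [6 5 0 7 3 4 8 1 2]
After op 2 (cut(4)): [3 4 8 1 2 6 5 0 7]
After op 3 (cut(4)): [2 6 5 0 7 3 4 8 1]
After op 4 (cut(4)): [7 3 4 8 1 2 6 5 0]
After op 5 (cut(4)): [1 2 6 5 0 7 3 4 8]
After op 6 (cut(4)): [0 7 3 4 8 1 2 6 5]
After op 7 (cut(4)): [8 1 2 6 5 0 7 3 4]

Answer: 8 1 2 6 5 0 7 3 4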